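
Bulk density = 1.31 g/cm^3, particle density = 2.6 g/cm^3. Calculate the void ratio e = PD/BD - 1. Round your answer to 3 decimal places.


Step 1: e = PD / BD - 1
Step 2: e = 2.6 / 1.31 - 1
Step 3: e = 1.98473 - 1
Step 4: e = 0.985

0.985


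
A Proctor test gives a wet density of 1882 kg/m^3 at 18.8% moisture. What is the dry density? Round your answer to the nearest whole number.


Step 1: Dry density = wet density / (1 + w/100)
Step 2: Dry density = 1882 / (1 + 18.8/100)
Step 3: Dry density = 1882 / 1.188
Step 4: Dry density = 1584 kg/m^3

1584


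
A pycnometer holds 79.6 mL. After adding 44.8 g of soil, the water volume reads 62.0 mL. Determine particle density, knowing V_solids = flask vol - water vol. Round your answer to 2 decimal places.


Step 1: Volume of solids = flask volume - water volume with soil
Step 2: V_solids = 79.6 - 62.0 = 17.6 mL
Step 3: Particle density = mass / V_solids = 44.8 / 17.6 = 2.55 g/cm^3

2.55


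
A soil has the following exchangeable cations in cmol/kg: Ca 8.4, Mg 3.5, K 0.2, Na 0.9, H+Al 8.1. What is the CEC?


Step 1: CEC = Ca + Mg + K + Na + (H+Al)
Step 2: CEC = 8.4 + 3.5 + 0.2 + 0.9 + 8.1
Step 3: CEC = 21.1 cmol/kg

21.1


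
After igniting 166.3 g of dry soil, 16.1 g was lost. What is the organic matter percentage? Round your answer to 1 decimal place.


Step 1: OM% = 100 * LOI / sample mass
Step 2: OM = 100 * 16.1 / 166.3
Step 3: OM = 9.7%

9.7


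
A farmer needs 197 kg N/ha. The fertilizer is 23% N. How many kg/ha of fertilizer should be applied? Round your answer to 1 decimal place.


Step 1: Fertilizer rate = target N / (N content / 100)
Step 2: Rate = 197 / (23 / 100)
Step 3: Rate = 197 / 0.23
Step 4: Rate = 856.5 kg/ha

856.5


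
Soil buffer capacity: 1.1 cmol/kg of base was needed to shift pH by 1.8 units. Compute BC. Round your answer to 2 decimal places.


Step 1: BC = change in base / change in pH
Step 2: BC = 1.1 / 1.8
Step 3: BC = 0.61 cmol/(kg*pH unit)

0.61


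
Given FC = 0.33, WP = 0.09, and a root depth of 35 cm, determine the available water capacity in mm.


Step 1: Available water = (FC - WP) * depth * 10
Step 2: AW = (0.33 - 0.09) * 35 * 10
Step 3: AW = 0.24 * 35 * 10
Step 4: AW = 84.0 mm

84.0


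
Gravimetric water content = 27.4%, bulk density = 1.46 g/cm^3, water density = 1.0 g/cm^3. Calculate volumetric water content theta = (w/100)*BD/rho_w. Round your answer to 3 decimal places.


Step 1: theta = (w / 100) * BD / rho_w
Step 2: theta = (27.4 / 100) * 1.46 / 1.0
Step 3: theta = 0.274 * 1.46
Step 4: theta = 0.4

0.4


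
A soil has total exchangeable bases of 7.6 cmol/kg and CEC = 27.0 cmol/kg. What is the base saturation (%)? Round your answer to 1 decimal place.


Step 1: BS = 100 * (sum of bases) / CEC
Step 2: BS = 100 * 7.6 / 27.0
Step 3: BS = 28.1%

28.1


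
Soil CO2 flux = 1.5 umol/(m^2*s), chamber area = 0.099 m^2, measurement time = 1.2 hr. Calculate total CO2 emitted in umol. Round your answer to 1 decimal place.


Step 1: Convert time to seconds: 1.2 hr * 3600 = 4320.0 s
Step 2: Total = flux * area * time_s
Step 3: Total = 1.5 * 0.099 * 4320.0
Step 4: Total = 641.5 umol

641.5


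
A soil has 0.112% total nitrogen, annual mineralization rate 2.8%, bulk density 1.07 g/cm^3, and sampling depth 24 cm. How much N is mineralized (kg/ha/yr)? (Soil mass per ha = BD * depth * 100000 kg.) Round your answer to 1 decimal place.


Step 1: Soil mass per ha = BD * depth * 100000 = 1.07 * 24 * 100000 = 2568000 kg
Step 2: Total N pool = soil mass * N%/100 = 2568000 * 0.112/100 = 2876.16 kg/ha
Step 3: N mineralized = N pool * rate%/100 = 2876.16 * 2.8/100 = 80.5 kg/ha/yr

80.5


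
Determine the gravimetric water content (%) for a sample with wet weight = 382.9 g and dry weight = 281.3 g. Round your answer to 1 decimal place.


Step 1: Water mass = wet - dry = 382.9 - 281.3 = 101.6 g
Step 2: w = 100 * water mass / dry mass
Step 3: w = 100 * 101.6 / 281.3 = 36.1%

36.1


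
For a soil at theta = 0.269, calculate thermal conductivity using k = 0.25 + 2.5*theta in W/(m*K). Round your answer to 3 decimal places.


Step 1: k = 0.25 + 2.5 * theta
Step 2: k = 0.25 + 2.5 * 0.269
Step 3: k = 0.25 + 0.673
Step 4: k = 0.923 W/(m*K)

0.923


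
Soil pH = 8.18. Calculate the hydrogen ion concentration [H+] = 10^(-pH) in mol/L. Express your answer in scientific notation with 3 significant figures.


Step 1: [H+] = 10^(-pH)
Step 2: [H+] = 10^(-8.18)
Step 3: [H+] = 6.61e-09 mol/L

6.61e-09


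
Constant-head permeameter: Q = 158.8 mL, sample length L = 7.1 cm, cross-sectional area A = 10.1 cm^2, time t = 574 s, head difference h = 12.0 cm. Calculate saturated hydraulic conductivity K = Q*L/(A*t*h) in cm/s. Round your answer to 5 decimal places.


Step 1: K = Q * L / (A * t * h)
Step 2: Numerator = 158.8 * 7.1 = 1127.48
Step 3: Denominator = 10.1 * 574 * 12.0 = 69568.8
Step 4: K = 1127.48 / 69568.8 = 0.01621 cm/s

0.01621


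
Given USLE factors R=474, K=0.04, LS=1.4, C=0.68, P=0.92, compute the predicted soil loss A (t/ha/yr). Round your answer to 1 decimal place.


Step 1: A = R * K * LS * C * P
Step 2: R * K = 474 * 0.04 = 18.96
Step 3: (R*K) * LS = 18.96 * 1.4 = 26.544
Step 4: * C * P = 26.544 * 0.68 * 0.92 = 16.6
Step 5: A = 16.6 t/(ha*yr)

16.6


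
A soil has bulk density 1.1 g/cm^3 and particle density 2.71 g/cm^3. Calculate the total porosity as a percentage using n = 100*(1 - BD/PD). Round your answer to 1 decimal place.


Step 1: Formula: n = 100 * (1 - BD / PD)
Step 2: n = 100 * (1 - 1.1 / 2.71)
Step 3: n = 100 * (1 - 0.4059)
Step 4: n = 59.4%

59.4


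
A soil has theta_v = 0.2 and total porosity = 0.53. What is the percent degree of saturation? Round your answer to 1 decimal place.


Step 1: S = 100 * theta_v / n
Step 2: S = 100 * 0.2 / 0.53
Step 3: S = 37.7%

37.7


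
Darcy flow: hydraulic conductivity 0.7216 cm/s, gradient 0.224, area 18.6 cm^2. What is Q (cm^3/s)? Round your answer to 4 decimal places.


Step 1: Apply Darcy's law: Q = K * i * A
Step 2: Q = 0.7216 * 0.224 * 18.6
Step 3: Q = 3.0065 cm^3/s

3.0065


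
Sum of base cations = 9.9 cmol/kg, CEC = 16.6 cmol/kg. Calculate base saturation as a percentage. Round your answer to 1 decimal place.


Step 1: BS = 100 * (sum of bases) / CEC
Step 2: BS = 100 * 9.9 / 16.6
Step 3: BS = 59.6%

59.6


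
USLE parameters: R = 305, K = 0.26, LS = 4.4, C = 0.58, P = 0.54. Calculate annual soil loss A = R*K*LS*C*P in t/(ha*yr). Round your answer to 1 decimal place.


Step 1: A = R * K * LS * C * P
Step 2: R * K = 305 * 0.26 = 79.3
Step 3: (R*K) * LS = 79.3 * 4.4 = 348.92
Step 4: * C * P = 348.92 * 0.58 * 0.54 = 109.3
Step 5: A = 109.3 t/(ha*yr)

109.3


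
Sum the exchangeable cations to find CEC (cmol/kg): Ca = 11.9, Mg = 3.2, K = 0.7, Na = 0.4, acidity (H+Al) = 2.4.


Step 1: CEC = Ca + Mg + K + Na + (H+Al)
Step 2: CEC = 11.9 + 3.2 + 0.7 + 0.4 + 2.4
Step 3: CEC = 18.6 cmol/kg

18.6


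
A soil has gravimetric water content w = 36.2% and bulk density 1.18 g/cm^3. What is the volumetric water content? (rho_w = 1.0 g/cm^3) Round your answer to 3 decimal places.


Step 1: theta = (w / 100) * BD / rho_w
Step 2: theta = (36.2 / 100) * 1.18 / 1.0
Step 3: theta = 0.362 * 1.18
Step 4: theta = 0.427

0.427


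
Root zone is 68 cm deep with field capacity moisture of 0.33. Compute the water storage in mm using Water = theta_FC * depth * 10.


Step 1: Water (mm) = theta_FC * depth (cm) * 10
Step 2: Water = 0.33 * 68 * 10
Step 3: Water = 224.4 mm

224.4


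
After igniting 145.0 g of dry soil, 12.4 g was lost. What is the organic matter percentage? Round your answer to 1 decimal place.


Step 1: OM% = 100 * LOI / sample mass
Step 2: OM = 100 * 12.4 / 145.0
Step 3: OM = 8.6%

8.6


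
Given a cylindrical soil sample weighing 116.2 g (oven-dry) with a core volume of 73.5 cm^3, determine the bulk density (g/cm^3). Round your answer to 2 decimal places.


Step 1: Identify the formula: BD = dry mass / volume
Step 2: Substitute values: BD = 116.2 / 73.5
Step 3: BD = 1.58 g/cm^3

1.58


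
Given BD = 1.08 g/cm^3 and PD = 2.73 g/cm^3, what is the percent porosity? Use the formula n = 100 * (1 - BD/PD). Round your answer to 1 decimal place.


Step 1: Formula: n = 100 * (1 - BD / PD)
Step 2: n = 100 * (1 - 1.08 / 2.73)
Step 3: n = 100 * (1 - 0.3956)
Step 4: n = 60.4%

60.4


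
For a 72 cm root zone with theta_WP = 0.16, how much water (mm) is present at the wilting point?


Step 1: Water (mm) = theta_WP * depth * 10
Step 2: Water = 0.16 * 72 * 10
Step 3: Water = 115.2 mm

115.2


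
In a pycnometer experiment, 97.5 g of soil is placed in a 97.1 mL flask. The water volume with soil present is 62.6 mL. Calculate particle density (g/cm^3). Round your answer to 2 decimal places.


Step 1: Volume of solids = flask volume - water volume with soil
Step 2: V_solids = 97.1 - 62.6 = 34.5 mL
Step 3: Particle density = mass / V_solids = 97.5 / 34.5 = 2.83 g/cm^3

2.83


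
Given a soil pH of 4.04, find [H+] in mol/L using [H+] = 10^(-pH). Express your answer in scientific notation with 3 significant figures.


Step 1: [H+] = 10^(-pH)
Step 2: [H+] = 10^(-4.04)
Step 3: [H+] = 9.12e-05 mol/L

9.12e-05


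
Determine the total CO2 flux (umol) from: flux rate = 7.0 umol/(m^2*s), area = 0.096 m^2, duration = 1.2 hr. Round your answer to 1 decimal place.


Step 1: Convert time to seconds: 1.2 hr * 3600 = 4320.0 s
Step 2: Total = flux * area * time_s
Step 3: Total = 7.0 * 0.096 * 4320.0
Step 4: Total = 2903.0 umol

2903.0


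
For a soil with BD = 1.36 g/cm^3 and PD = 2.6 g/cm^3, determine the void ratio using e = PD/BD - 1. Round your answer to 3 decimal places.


Step 1: e = PD / BD - 1
Step 2: e = 2.6 / 1.36 - 1
Step 3: e = 1.91176 - 1
Step 4: e = 0.912

0.912


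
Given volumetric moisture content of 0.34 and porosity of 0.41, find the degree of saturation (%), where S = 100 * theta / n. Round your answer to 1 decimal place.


Step 1: S = 100 * theta_v / n
Step 2: S = 100 * 0.34 / 0.41
Step 3: S = 82.9%

82.9


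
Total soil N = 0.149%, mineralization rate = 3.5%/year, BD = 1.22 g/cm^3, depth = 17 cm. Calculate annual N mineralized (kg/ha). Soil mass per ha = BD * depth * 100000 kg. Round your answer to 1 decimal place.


Step 1: Soil mass per ha = BD * depth * 100000 = 1.22 * 17 * 100000 = 2074000 kg
Step 2: Total N pool = soil mass * N%/100 = 2074000 * 0.149/100 = 3090.26 kg/ha
Step 3: N mineralized = N pool * rate%/100 = 3090.26 * 3.5/100 = 108.2 kg/ha/yr

108.2


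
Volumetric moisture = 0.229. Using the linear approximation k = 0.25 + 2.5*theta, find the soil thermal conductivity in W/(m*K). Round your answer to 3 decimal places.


Step 1: k = 0.25 + 2.5 * theta
Step 2: k = 0.25 + 2.5 * 0.229
Step 3: k = 0.25 + 0.573
Step 4: k = 0.823 W/(m*K)

0.823


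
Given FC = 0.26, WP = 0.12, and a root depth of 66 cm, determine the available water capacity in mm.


Step 1: Available water = (FC - WP) * depth * 10
Step 2: AW = (0.26 - 0.12) * 66 * 10
Step 3: AW = 0.14 * 66 * 10
Step 4: AW = 92.4 mm

92.4


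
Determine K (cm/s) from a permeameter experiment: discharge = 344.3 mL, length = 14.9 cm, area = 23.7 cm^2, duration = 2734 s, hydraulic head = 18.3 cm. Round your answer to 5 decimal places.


Step 1: K = Q * L / (A * t * h)
Step 2: Numerator = 344.3 * 14.9 = 5130.07
Step 3: Denominator = 23.7 * 2734 * 18.3 = 1185763.14
Step 4: K = 5130.07 / 1185763.14 = 0.00433 cm/s

0.00433


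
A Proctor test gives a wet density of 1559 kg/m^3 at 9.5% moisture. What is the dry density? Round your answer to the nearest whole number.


Step 1: Dry density = wet density / (1 + w/100)
Step 2: Dry density = 1559 / (1 + 9.5/100)
Step 3: Dry density = 1559 / 1.095
Step 4: Dry density = 1424 kg/m^3

1424


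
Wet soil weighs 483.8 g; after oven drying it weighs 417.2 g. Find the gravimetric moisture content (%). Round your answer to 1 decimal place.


Step 1: Water mass = wet - dry = 483.8 - 417.2 = 66.6 g
Step 2: w = 100 * water mass / dry mass
Step 3: w = 100 * 66.6 / 417.2 = 16.0%

16.0


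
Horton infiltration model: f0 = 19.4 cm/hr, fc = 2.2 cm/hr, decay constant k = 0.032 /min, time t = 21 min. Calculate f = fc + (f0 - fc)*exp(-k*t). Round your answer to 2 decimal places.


Step 1: f = fc + (f0 - fc) * exp(-k * t)
Step 2: exp(-0.032 * 21) = 0.510686
Step 3: f = 2.2 + (19.4 - 2.2) * 0.510686
Step 4: f = 2.2 + 17.2 * 0.510686
Step 5: f = 10.98 cm/hr

10.98


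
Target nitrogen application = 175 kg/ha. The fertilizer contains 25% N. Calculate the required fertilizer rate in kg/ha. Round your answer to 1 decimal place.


Step 1: Fertilizer rate = target N / (N content / 100)
Step 2: Rate = 175 / (25 / 100)
Step 3: Rate = 175 / 0.25
Step 4: Rate = 700.0 kg/ha

700.0


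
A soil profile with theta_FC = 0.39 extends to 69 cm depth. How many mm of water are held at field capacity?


Step 1: Water (mm) = theta_FC * depth (cm) * 10
Step 2: Water = 0.39 * 69 * 10
Step 3: Water = 269.1 mm

269.1


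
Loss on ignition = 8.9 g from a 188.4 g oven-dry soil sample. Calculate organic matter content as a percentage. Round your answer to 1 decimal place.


Step 1: OM% = 100 * LOI / sample mass
Step 2: OM = 100 * 8.9 / 188.4
Step 3: OM = 4.7%

4.7


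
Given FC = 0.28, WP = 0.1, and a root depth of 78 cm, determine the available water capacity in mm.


Step 1: Available water = (FC - WP) * depth * 10
Step 2: AW = (0.28 - 0.1) * 78 * 10
Step 3: AW = 0.18 * 78 * 10
Step 4: AW = 140.4 mm

140.4


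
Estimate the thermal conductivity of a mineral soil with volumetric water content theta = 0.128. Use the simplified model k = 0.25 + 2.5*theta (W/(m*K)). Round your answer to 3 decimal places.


Step 1: k = 0.25 + 2.5 * theta
Step 2: k = 0.25 + 2.5 * 0.128
Step 3: k = 0.25 + 0.32
Step 4: k = 0.57 W/(m*K)

0.57


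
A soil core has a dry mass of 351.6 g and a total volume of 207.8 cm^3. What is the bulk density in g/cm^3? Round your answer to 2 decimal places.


Step 1: Identify the formula: BD = dry mass / volume
Step 2: Substitute values: BD = 351.6 / 207.8
Step 3: BD = 1.69 g/cm^3

1.69


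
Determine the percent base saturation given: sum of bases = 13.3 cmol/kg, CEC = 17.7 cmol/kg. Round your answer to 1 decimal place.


Step 1: BS = 100 * (sum of bases) / CEC
Step 2: BS = 100 * 13.3 / 17.7
Step 3: BS = 75.1%

75.1


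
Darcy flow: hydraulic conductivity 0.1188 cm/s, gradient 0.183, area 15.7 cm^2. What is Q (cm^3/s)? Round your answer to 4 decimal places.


Step 1: Apply Darcy's law: Q = K * i * A
Step 2: Q = 0.1188 * 0.183 * 15.7
Step 3: Q = 0.3413 cm^3/s

0.3413


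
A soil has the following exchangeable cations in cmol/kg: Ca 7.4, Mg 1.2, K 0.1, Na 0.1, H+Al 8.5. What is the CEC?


Step 1: CEC = Ca + Mg + K + Na + (H+Al)
Step 2: CEC = 7.4 + 1.2 + 0.1 + 0.1 + 8.5
Step 3: CEC = 17.3 cmol/kg

17.3


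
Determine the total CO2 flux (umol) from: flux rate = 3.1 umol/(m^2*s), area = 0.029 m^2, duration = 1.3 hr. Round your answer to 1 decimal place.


Step 1: Convert time to seconds: 1.3 hr * 3600 = 4680.0 s
Step 2: Total = flux * area * time_s
Step 3: Total = 3.1 * 0.029 * 4680.0
Step 4: Total = 420.7 umol

420.7


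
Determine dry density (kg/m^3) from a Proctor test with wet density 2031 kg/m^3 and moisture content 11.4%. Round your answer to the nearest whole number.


Step 1: Dry density = wet density / (1 + w/100)
Step 2: Dry density = 2031 / (1 + 11.4/100)
Step 3: Dry density = 2031 / 1.114
Step 4: Dry density = 1823 kg/m^3

1823


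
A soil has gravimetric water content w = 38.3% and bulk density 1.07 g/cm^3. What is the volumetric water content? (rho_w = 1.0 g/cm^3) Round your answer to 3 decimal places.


Step 1: theta = (w / 100) * BD / rho_w
Step 2: theta = (38.3 / 100) * 1.07 / 1.0
Step 3: theta = 0.383 * 1.07
Step 4: theta = 0.41

0.41


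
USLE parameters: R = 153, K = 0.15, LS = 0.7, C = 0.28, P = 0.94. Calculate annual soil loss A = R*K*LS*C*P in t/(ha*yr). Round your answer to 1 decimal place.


Step 1: A = R * K * LS * C * P
Step 2: R * K = 153 * 0.15 = 22.95
Step 3: (R*K) * LS = 22.95 * 0.7 = 16.065
Step 4: * C * P = 16.065 * 0.28 * 0.94 = 4.2
Step 5: A = 4.2 t/(ha*yr)

4.2


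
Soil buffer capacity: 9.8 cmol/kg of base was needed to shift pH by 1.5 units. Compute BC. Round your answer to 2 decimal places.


Step 1: BC = change in base / change in pH
Step 2: BC = 9.8 / 1.5
Step 3: BC = 6.53 cmol/(kg*pH unit)

6.53


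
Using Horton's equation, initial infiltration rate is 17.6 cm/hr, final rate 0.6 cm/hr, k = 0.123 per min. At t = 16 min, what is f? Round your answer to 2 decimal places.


Step 1: f = fc + (f0 - fc) * exp(-k * t)
Step 2: exp(-0.123 * 16) = 0.139736
Step 3: f = 0.6 + (17.6 - 0.6) * 0.139736
Step 4: f = 0.6 + 17.0 * 0.139736
Step 5: f = 2.98 cm/hr

2.98


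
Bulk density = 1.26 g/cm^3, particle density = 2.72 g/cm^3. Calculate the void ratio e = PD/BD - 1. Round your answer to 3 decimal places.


Step 1: e = PD / BD - 1
Step 2: e = 2.72 / 1.26 - 1
Step 3: e = 2.15873 - 1
Step 4: e = 1.159

1.159


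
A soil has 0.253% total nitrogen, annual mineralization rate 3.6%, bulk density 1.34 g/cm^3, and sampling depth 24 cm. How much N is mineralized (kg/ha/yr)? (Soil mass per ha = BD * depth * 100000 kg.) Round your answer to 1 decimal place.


Step 1: Soil mass per ha = BD * depth * 100000 = 1.34 * 24 * 100000 = 3216000 kg
Step 2: Total N pool = soil mass * N%/100 = 3216000 * 0.253/100 = 8136.48 kg/ha
Step 3: N mineralized = N pool * rate%/100 = 8136.48 * 3.6/100 = 292.9 kg/ha/yr

292.9


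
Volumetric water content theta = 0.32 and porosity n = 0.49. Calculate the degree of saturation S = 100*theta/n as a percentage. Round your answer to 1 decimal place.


Step 1: S = 100 * theta_v / n
Step 2: S = 100 * 0.32 / 0.49
Step 3: S = 65.3%

65.3


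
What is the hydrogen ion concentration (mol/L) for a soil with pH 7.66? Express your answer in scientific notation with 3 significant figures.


Step 1: [H+] = 10^(-pH)
Step 2: [H+] = 10^(-7.66)
Step 3: [H+] = 2.19e-08 mol/L

2.19e-08


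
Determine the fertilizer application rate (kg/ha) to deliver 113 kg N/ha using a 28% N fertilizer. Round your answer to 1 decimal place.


Step 1: Fertilizer rate = target N / (N content / 100)
Step 2: Rate = 113 / (28 / 100)
Step 3: Rate = 113 / 0.28
Step 4: Rate = 403.6 kg/ha

403.6


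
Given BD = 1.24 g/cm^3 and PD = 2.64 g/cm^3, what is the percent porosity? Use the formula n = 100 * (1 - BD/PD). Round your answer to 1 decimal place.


Step 1: Formula: n = 100 * (1 - BD / PD)
Step 2: n = 100 * (1 - 1.24 / 2.64)
Step 3: n = 100 * (1 - 0.4697)
Step 4: n = 53.0%

53.0


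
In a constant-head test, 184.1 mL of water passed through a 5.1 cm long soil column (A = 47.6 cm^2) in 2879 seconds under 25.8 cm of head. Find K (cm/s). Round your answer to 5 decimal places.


Step 1: K = Q * L / (A * t * h)
Step 2: Numerator = 184.1 * 5.1 = 938.91
Step 3: Denominator = 47.6 * 2879 * 25.8 = 3535642.32
Step 4: K = 938.91 / 3535642.32 = 0.00027 cm/s

0.00027


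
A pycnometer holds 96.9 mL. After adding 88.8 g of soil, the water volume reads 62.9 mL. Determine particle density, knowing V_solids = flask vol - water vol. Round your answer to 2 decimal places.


Step 1: Volume of solids = flask volume - water volume with soil
Step 2: V_solids = 96.9 - 62.9 = 34.0 mL
Step 3: Particle density = mass / V_solids = 88.8 / 34.0 = 2.61 g/cm^3

2.61


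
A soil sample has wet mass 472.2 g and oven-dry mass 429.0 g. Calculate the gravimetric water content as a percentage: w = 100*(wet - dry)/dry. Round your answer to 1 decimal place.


Step 1: Water mass = wet - dry = 472.2 - 429.0 = 43.2 g
Step 2: w = 100 * water mass / dry mass
Step 3: w = 100 * 43.2 / 429.0 = 10.1%

10.1


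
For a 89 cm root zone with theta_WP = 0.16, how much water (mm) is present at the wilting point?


Step 1: Water (mm) = theta_WP * depth * 10
Step 2: Water = 0.16 * 89 * 10
Step 3: Water = 142.4 mm

142.4


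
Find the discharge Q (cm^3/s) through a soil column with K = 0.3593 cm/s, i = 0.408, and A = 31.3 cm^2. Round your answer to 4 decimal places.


Step 1: Apply Darcy's law: Q = K * i * A
Step 2: Q = 0.3593 * 0.408 * 31.3
Step 3: Q = 4.5884 cm^3/s

4.5884


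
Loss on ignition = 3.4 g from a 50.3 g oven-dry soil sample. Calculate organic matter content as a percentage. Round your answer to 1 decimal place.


Step 1: OM% = 100 * LOI / sample mass
Step 2: OM = 100 * 3.4 / 50.3
Step 3: OM = 6.8%

6.8


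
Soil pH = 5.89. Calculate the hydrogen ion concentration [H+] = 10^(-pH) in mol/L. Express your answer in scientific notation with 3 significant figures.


Step 1: [H+] = 10^(-pH)
Step 2: [H+] = 10^(-5.89)
Step 3: [H+] = 1.29e-06 mol/L

1.29e-06


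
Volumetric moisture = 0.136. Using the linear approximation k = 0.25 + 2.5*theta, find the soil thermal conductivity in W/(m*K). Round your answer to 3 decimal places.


Step 1: k = 0.25 + 2.5 * theta
Step 2: k = 0.25 + 2.5 * 0.136
Step 3: k = 0.25 + 0.34
Step 4: k = 0.59 W/(m*K)

0.59


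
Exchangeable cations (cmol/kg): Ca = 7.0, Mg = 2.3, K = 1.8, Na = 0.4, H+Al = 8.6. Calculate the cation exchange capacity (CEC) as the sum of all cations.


Step 1: CEC = Ca + Mg + K + Na + (H+Al)
Step 2: CEC = 7.0 + 2.3 + 1.8 + 0.4 + 8.6
Step 3: CEC = 20.1 cmol/kg

20.1


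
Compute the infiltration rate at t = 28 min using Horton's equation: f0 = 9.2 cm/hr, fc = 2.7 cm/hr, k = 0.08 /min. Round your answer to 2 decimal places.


Step 1: f = fc + (f0 - fc) * exp(-k * t)
Step 2: exp(-0.08 * 28) = 0.106459
Step 3: f = 2.7 + (9.2 - 2.7) * 0.106459
Step 4: f = 2.7 + 6.5 * 0.106459
Step 5: f = 3.39 cm/hr

3.39


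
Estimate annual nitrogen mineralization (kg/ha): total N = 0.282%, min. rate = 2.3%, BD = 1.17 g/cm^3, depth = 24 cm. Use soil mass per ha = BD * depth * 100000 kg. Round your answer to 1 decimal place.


Step 1: Soil mass per ha = BD * depth * 100000 = 1.17 * 24 * 100000 = 2808000 kg
Step 2: Total N pool = soil mass * N%/100 = 2808000 * 0.282/100 = 7918.56 kg/ha
Step 3: N mineralized = N pool * rate%/100 = 7918.56 * 2.3/100 = 182.1 kg/ha/yr

182.1


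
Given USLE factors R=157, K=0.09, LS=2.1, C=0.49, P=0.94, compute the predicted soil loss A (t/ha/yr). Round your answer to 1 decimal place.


Step 1: A = R * K * LS * C * P
Step 2: R * K = 157 * 0.09 = 14.13
Step 3: (R*K) * LS = 14.13 * 2.1 = 29.673
Step 4: * C * P = 29.673 * 0.49 * 0.94 = 13.7
Step 5: A = 13.7 t/(ha*yr)

13.7


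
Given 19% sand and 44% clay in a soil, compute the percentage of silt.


Step 1: sand + silt + clay = 100%
Step 2: silt = 100 - sand - clay
Step 3: silt = 100 - 19 - 44
Step 4: silt = 37%

37


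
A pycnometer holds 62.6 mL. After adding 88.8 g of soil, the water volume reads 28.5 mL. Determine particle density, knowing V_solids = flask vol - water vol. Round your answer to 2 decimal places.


Step 1: Volume of solids = flask volume - water volume with soil
Step 2: V_solids = 62.6 - 28.5 = 34.1 mL
Step 3: Particle density = mass / V_solids = 88.8 / 34.1 = 2.6 g/cm^3

2.6


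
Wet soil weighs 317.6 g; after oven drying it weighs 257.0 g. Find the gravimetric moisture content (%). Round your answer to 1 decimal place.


Step 1: Water mass = wet - dry = 317.6 - 257.0 = 60.6 g
Step 2: w = 100 * water mass / dry mass
Step 3: w = 100 * 60.6 / 257.0 = 23.6%

23.6


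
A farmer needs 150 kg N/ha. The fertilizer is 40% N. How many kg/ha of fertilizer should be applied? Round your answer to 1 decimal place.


Step 1: Fertilizer rate = target N / (N content / 100)
Step 2: Rate = 150 / (40 / 100)
Step 3: Rate = 150 / 0.4
Step 4: Rate = 375.0 kg/ha

375.0


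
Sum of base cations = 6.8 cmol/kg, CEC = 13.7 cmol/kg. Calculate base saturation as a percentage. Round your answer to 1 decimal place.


Step 1: BS = 100 * (sum of bases) / CEC
Step 2: BS = 100 * 6.8 / 13.7
Step 3: BS = 49.6%

49.6


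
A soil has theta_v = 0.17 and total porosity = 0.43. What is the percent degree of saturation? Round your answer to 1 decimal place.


Step 1: S = 100 * theta_v / n
Step 2: S = 100 * 0.17 / 0.43
Step 3: S = 39.5%

39.5


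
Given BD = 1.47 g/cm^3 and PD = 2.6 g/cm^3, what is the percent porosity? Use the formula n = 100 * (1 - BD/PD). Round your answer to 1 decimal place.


Step 1: Formula: n = 100 * (1 - BD / PD)
Step 2: n = 100 * (1 - 1.47 / 2.6)
Step 3: n = 100 * (1 - 0.56538)
Step 4: n = 43.5%

43.5


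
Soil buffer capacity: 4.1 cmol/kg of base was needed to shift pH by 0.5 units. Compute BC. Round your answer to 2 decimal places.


Step 1: BC = change in base / change in pH
Step 2: BC = 4.1 / 0.5
Step 3: BC = 8.2 cmol/(kg*pH unit)

8.2


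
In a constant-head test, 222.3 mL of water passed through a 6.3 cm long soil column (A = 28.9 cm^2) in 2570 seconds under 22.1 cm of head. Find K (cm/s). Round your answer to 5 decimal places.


Step 1: K = Q * L / (A * t * h)
Step 2: Numerator = 222.3 * 6.3 = 1400.49
Step 3: Denominator = 28.9 * 2570 * 22.1 = 1641433.3
Step 4: K = 1400.49 / 1641433.3 = 0.00085 cm/s

0.00085


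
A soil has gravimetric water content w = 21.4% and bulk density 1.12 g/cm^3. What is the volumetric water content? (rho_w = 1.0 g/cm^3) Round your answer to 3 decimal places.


Step 1: theta = (w / 100) * BD / rho_w
Step 2: theta = (21.4 / 100) * 1.12 / 1.0
Step 3: theta = 0.214 * 1.12
Step 4: theta = 0.24

0.24


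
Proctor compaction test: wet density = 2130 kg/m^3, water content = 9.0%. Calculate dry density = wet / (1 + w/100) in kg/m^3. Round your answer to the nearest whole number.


Step 1: Dry density = wet density / (1 + w/100)
Step 2: Dry density = 2130 / (1 + 9.0/100)
Step 3: Dry density = 2130 / 1.09
Step 4: Dry density = 1954 kg/m^3

1954


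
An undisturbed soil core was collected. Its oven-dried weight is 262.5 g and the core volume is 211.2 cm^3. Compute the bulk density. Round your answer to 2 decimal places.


Step 1: Identify the formula: BD = dry mass / volume
Step 2: Substitute values: BD = 262.5 / 211.2
Step 3: BD = 1.24 g/cm^3

1.24


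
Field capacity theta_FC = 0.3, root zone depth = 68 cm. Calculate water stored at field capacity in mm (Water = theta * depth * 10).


Step 1: Water (mm) = theta_FC * depth (cm) * 10
Step 2: Water = 0.3 * 68 * 10
Step 3: Water = 204.0 mm

204.0


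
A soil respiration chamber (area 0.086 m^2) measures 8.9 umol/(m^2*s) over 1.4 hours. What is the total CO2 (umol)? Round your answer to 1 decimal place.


Step 1: Convert time to seconds: 1.4 hr * 3600 = 5040.0 s
Step 2: Total = flux * area * time_s
Step 3: Total = 8.9 * 0.086 * 5040.0
Step 4: Total = 3857.6 umol

3857.6


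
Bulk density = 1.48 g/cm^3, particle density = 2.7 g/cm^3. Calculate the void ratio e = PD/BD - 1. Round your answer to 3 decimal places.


Step 1: e = PD / BD - 1
Step 2: e = 2.7 / 1.48 - 1
Step 3: e = 1.82432 - 1
Step 4: e = 0.824

0.824


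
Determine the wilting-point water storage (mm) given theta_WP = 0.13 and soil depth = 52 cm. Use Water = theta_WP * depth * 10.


Step 1: Water (mm) = theta_WP * depth * 10
Step 2: Water = 0.13 * 52 * 10
Step 3: Water = 67.6 mm

67.6


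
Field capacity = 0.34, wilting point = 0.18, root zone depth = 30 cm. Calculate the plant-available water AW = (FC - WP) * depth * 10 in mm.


Step 1: Available water = (FC - WP) * depth * 10
Step 2: AW = (0.34 - 0.18) * 30 * 10
Step 3: AW = 0.16 * 30 * 10
Step 4: AW = 48.0 mm

48.0


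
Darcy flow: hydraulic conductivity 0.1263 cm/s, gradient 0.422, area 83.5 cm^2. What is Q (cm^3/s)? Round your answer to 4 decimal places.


Step 1: Apply Darcy's law: Q = K * i * A
Step 2: Q = 0.1263 * 0.422 * 83.5
Step 3: Q = 4.4504 cm^3/s

4.4504


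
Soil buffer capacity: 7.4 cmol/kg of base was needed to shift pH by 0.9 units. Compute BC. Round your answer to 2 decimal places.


Step 1: BC = change in base / change in pH
Step 2: BC = 7.4 / 0.9
Step 3: BC = 8.22 cmol/(kg*pH unit)

8.22


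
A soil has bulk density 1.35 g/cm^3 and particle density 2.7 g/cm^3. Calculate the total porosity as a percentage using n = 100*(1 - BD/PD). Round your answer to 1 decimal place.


Step 1: Formula: n = 100 * (1 - BD / PD)
Step 2: n = 100 * (1 - 1.35 / 2.7)
Step 3: n = 100 * (1 - 0.5)
Step 4: n = 50.0%

50.0


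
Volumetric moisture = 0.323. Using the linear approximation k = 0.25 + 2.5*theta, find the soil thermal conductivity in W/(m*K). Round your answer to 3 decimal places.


Step 1: k = 0.25 + 2.5 * theta
Step 2: k = 0.25 + 2.5 * 0.323
Step 3: k = 0.25 + 0.808
Step 4: k = 1.058 W/(m*K)

1.058


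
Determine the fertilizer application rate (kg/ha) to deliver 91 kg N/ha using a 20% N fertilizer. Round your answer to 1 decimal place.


Step 1: Fertilizer rate = target N / (N content / 100)
Step 2: Rate = 91 / (20 / 100)
Step 3: Rate = 91 / 0.2
Step 4: Rate = 455.0 kg/ha

455.0


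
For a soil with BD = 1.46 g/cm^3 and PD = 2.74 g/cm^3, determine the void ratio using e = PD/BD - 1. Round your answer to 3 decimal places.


Step 1: e = PD / BD - 1
Step 2: e = 2.74 / 1.46 - 1
Step 3: e = 1.87671 - 1
Step 4: e = 0.877

0.877


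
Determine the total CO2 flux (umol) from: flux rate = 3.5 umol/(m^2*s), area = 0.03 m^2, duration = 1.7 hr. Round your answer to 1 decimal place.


Step 1: Convert time to seconds: 1.7 hr * 3600 = 6120.0 s
Step 2: Total = flux * area * time_s
Step 3: Total = 3.5 * 0.03 * 6120.0
Step 4: Total = 642.6 umol

642.6


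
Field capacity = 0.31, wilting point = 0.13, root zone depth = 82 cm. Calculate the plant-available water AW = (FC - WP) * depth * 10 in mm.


Step 1: Available water = (FC - WP) * depth * 10
Step 2: AW = (0.31 - 0.13) * 82 * 10
Step 3: AW = 0.18 * 82 * 10
Step 4: AW = 147.6 mm

147.6


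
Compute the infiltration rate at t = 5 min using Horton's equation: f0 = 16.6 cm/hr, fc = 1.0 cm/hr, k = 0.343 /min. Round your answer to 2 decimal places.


Step 1: f = fc + (f0 - fc) * exp(-k * t)
Step 2: exp(-0.343 * 5) = 0.179964
Step 3: f = 1.0 + (16.6 - 1.0) * 0.179964
Step 4: f = 1.0 + 15.6 * 0.179964
Step 5: f = 3.81 cm/hr

3.81


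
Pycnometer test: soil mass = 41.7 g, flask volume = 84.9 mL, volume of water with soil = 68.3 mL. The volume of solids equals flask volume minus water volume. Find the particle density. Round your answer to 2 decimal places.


Step 1: Volume of solids = flask volume - water volume with soil
Step 2: V_solids = 84.9 - 68.3 = 16.6 mL
Step 3: Particle density = mass / V_solids = 41.7 / 16.6 = 2.51 g/cm^3

2.51


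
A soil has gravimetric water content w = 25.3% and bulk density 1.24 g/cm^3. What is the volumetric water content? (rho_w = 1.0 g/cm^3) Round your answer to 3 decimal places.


Step 1: theta = (w / 100) * BD / rho_w
Step 2: theta = (25.3 / 100) * 1.24 / 1.0
Step 3: theta = 0.253 * 1.24
Step 4: theta = 0.314

0.314


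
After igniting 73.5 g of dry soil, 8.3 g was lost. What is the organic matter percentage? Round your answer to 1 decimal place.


Step 1: OM% = 100 * LOI / sample mass
Step 2: OM = 100 * 8.3 / 73.5
Step 3: OM = 11.3%

11.3


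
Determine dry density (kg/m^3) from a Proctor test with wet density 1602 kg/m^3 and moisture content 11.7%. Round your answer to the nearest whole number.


Step 1: Dry density = wet density / (1 + w/100)
Step 2: Dry density = 1602 / (1 + 11.7/100)
Step 3: Dry density = 1602 / 1.117
Step 4: Dry density = 1434 kg/m^3

1434


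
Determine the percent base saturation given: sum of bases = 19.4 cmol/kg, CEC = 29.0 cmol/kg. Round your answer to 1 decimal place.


Step 1: BS = 100 * (sum of bases) / CEC
Step 2: BS = 100 * 19.4 / 29.0
Step 3: BS = 66.9%

66.9


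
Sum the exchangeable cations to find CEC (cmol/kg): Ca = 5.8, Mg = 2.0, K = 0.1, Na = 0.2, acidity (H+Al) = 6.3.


Step 1: CEC = Ca + Mg + K + Na + (H+Al)
Step 2: CEC = 5.8 + 2.0 + 0.1 + 0.2 + 6.3
Step 3: CEC = 14.4 cmol/kg

14.4


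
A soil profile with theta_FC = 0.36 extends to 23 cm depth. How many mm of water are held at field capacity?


Step 1: Water (mm) = theta_FC * depth (cm) * 10
Step 2: Water = 0.36 * 23 * 10
Step 3: Water = 82.8 mm

82.8


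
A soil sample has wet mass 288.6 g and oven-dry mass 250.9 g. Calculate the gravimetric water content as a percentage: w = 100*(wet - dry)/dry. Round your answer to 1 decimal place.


Step 1: Water mass = wet - dry = 288.6 - 250.9 = 37.7 g
Step 2: w = 100 * water mass / dry mass
Step 3: w = 100 * 37.7 / 250.9 = 15.0%

15.0


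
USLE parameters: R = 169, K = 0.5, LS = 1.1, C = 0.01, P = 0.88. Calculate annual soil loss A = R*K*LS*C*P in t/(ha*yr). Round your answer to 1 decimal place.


Step 1: A = R * K * LS * C * P
Step 2: R * K = 169 * 0.5 = 84.5
Step 3: (R*K) * LS = 84.5 * 1.1 = 92.95
Step 4: * C * P = 92.95 * 0.01 * 0.88 = 0.8
Step 5: A = 0.8 t/(ha*yr)

0.8


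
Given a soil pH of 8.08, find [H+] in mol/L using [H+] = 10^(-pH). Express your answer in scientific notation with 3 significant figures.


Step 1: [H+] = 10^(-pH)
Step 2: [H+] = 10^(-8.08)
Step 3: [H+] = 8.32e-09 mol/L

8.32e-09


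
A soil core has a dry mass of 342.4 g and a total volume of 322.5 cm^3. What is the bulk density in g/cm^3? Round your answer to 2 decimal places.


Step 1: Identify the formula: BD = dry mass / volume
Step 2: Substitute values: BD = 342.4 / 322.5
Step 3: BD = 1.06 g/cm^3

1.06


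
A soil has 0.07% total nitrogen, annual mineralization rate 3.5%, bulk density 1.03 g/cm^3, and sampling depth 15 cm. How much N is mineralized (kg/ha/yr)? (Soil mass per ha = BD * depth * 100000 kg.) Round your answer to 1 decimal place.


Step 1: Soil mass per ha = BD * depth * 100000 = 1.03 * 15 * 100000 = 1545000 kg
Step 2: Total N pool = soil mass * N%/100 = 1545000 * 0.07/100 = 1081.5 kg/ha
Step 3: N mineralized = N pool * rate%/100 = 1081.5 * 3.5/100 = 37.9 kg/ha/yr

37.9


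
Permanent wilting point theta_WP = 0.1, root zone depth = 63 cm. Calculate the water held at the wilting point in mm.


Step 1: Water (mm) = theta_WP * depth * 10
Step 2: Water = 0.1 * 63 * 10
Step 3: Water = 63.0 mm

63.0


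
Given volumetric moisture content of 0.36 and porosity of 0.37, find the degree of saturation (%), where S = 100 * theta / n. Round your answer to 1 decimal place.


Step 1: S = 100 * theta_v / n
Step 2: S = 100 * 0.36 / 0.37
Step 3: S = 97.3%

97.3


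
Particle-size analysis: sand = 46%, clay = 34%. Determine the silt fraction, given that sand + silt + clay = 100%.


Step 1: sand + silt + clay = 100%
Step 2: silt = 100 - sand - clay
Step 3: silt = 100 - 46 - 34
Step 4: silt = 20%

20


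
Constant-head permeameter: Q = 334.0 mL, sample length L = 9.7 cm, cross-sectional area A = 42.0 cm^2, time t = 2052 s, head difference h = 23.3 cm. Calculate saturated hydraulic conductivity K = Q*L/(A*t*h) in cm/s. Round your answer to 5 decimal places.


Step 1: K = Q * L / (A * t * h)
Step 2: Numerator = 334.0 * 9.7 = 3239.8
Step 3: Denominator = 42.0 * 2052 * 23.3 = 2008087.2
Step 4: K = 3239.8 / 2008087.2 = 0.00161 cm/s

0.00161


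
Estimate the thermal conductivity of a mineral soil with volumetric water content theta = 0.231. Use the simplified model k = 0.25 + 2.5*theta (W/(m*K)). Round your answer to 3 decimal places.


Step 1: k = 0.25 + 2.5 * theta
Step 2: k = 0.25 + 2.5 * 0.231
Step 3: k = 0.25 + 0.578
Step 4: k = 0.828 W/(m*K)

0.828


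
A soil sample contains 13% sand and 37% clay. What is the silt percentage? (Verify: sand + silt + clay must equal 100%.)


Step 1: sand + silt + clay = 100%
Step 2: silt = 100 - sand - clay
Step 3: silt = 100 - 13 - 37
Step 4: silt = 50%

50


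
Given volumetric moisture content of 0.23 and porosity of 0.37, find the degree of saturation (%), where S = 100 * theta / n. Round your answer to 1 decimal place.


Step 1: S = 100 * theta_v / n
Step 2: S = 100 * 0.23 / 0.37
Step 3: S = 62.2%

62.2


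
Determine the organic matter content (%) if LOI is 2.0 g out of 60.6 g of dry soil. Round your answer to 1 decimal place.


Step 1: OM% = 100 * LOI / sample mass
Step 2: OM = 100 * 2.0 / 60.6
Step 3: OM = 3.3%

3.3


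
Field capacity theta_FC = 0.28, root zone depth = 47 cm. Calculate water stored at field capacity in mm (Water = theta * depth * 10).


Step 1: Water (mm) = theta_FC * depth (cm) * 10
Step 2: Water = 0.28 * 47 * 10
Step 3: Water = 131.6 mm

131.6


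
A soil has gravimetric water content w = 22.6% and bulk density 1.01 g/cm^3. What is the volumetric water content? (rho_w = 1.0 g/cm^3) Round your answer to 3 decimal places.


Step 1: theta = (w / 100) * BD / rho_w
Step 2: theta = (22.6 / 100) * 1.01 / 1.0
Step 3: theta = 0.226 * 1.01
Step 4: theta = 0.228

0.228


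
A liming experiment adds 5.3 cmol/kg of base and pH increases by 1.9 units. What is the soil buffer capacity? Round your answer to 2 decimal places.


Step 1: BC = change in base / change in pH
Step 2: BC = 5.3 / 1.9
Step 3: BC = 2.79 cmol/(kg*pH unit)

2.79


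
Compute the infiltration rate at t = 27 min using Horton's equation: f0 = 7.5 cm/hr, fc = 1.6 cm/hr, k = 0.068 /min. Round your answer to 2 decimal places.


Step 1: f = fc + (f0 - fc) * exp(-k * t)
Step 2: exp(-0.068 * 27) = 0.159454
Step 3: f = 1.6 + (7.5 - 1.6) * 0.159454
Step 4: f = 1.6 + 5.9 * 0.159454
Step 5: f = 2.54 cm/hr

2.54


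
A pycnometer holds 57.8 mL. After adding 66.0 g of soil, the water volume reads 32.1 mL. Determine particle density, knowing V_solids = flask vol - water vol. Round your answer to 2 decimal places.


Step 1: Volume of solids = flask volume - water volume with soil
Step 2: V_solids = 57.8 - 32.1 = 25.7 mL
Step 3: Particle density = mass / V_solids = 66.0 / 25.7 = 2.57 g/cm^3

2.57


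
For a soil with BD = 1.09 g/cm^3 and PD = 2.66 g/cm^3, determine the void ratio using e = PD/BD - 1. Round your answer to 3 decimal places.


Step 1: e = PD / BD - 1
Step 2: e = 2.66 / 1.09 - 1
Step 3: e = 2.44037 - 1
Step 4: e = 1.44

1.44


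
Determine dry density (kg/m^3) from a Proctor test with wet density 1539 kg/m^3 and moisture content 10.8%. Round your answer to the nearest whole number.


Step 1: Dry density = wet density / (1 + w/100)
Step 2: Dry density = 1539 / (1 + 10.8/100)
Step 3: Dry density = 1539 / 1.108
Step 4: Dry density = 1389 kg/m^3

1389


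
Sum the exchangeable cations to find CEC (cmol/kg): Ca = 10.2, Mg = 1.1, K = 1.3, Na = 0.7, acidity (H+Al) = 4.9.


Step 1: CEC = Ca + Mg + K + Na + (H+Al)
Step 2: CEC = 10.2 + 1.1 + 1.3 + 0.7 + 4.9
Step 3: CEC = 18.2 cmol/kg

18.2


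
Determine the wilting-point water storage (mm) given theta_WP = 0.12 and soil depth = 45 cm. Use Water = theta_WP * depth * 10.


Step 1: Water (mm) = theta_WP * depth * 10
Step 2: Water = 0.12 * 45 * 10
Step 3: Water = 54.0 mm

54.0


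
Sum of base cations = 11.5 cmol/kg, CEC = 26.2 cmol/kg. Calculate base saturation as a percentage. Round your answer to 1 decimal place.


Step 1: BS = 100 * (sum of bases) / CEC
Step 2: BS = 100 * 11.5 / 26.2
Step 3: BS = 43.9%

43.9


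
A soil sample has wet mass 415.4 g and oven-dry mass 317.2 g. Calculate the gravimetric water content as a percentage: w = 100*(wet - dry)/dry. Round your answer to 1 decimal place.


Step 1: Water mass = wet - dry = 415.4 - 317.2 = 98.2 g
Step 2: w = 100 * water mass / dry mass
Step 3: w = 100 * 98.2 / 317.2 = 31.0%

31.0


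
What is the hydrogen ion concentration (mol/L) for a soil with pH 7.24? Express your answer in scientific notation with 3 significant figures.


Step 1: [H+] = 10^(-pH)
Step 2: [H+] = 10^(-7.24)
Step 3: [H+] = 5.75e-08 mol/L

5.75e-08


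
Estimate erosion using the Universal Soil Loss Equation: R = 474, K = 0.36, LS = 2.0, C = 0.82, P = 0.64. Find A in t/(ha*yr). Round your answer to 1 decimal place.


Step 1: A = R * K * LS * C * P
Step 2: R * K = 474 * 0.36 = 170.64
Step 3: (R*K) * LS = 170.64 * 2.0 = 341.28
Step 4: * C * P = 341.28 * 0.82 * 0.64 = 179.1
Step 5: A = 179.1 t/(ha*yr)

179.1
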